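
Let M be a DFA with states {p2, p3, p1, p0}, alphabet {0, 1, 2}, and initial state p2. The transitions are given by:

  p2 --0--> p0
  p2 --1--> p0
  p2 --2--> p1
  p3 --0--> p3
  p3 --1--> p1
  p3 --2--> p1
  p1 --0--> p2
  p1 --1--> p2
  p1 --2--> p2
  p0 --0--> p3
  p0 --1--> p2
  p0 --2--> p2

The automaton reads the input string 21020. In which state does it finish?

p0

p2 → p1 → p2 → p0 → p2 → p0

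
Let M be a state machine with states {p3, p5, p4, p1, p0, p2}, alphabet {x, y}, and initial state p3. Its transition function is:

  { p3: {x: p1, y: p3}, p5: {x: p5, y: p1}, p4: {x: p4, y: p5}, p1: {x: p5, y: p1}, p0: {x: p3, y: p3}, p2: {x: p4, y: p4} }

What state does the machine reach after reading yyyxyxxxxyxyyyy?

Trace: p3 -y-> p3 -y-> p3 -y-> p3 -x-> p1 -y-> p1 -x-> p5 -x-> p5 -x-> p5 -x-> p5 -y-> p1 -x-> p5 -y-> p1 -y-> p1 -y-> p1 -y-> p1

p1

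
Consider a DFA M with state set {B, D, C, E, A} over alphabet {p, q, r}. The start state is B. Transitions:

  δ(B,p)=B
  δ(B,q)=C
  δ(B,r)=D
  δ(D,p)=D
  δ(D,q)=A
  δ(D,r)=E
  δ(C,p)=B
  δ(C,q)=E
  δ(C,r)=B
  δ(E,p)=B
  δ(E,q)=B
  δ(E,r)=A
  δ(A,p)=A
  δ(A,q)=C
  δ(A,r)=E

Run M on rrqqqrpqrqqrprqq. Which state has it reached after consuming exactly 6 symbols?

B → D → E → B → C → E → A
After 6 symbols: A.

A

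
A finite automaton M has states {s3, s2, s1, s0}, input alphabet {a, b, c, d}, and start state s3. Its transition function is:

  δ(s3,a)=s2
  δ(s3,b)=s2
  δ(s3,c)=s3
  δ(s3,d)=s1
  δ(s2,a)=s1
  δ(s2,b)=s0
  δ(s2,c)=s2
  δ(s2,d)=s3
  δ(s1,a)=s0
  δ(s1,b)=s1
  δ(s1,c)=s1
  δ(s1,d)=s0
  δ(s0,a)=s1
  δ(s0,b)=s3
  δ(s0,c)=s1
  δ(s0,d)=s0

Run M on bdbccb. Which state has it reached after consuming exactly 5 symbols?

start at s3
read 'b': s3 → s2
read 'd': s2 → s3
read 'b': s3 → s2
read 'c': s2 → s2
read 'c': s2 → s2
After 5 symbols: s2.

s2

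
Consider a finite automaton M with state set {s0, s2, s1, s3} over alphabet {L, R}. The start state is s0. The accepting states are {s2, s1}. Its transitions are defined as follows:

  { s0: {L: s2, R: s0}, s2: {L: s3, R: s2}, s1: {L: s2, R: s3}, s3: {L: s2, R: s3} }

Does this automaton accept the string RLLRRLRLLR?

Yes

s0 → s0 → s2 → s3 → s3 → s3 → s2 → s2 → s3 → s2 → s2
End state s2 is accepting.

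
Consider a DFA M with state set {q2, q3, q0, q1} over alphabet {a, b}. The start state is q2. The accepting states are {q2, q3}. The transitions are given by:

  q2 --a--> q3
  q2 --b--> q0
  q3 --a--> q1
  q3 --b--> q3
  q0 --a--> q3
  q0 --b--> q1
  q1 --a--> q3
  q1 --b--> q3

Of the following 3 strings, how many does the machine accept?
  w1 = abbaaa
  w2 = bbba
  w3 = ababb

w1:
  start at q2
  read 'a': q2 → q3
  read 'b': q3 → q3
  read 'b': q3 → q3
  read 'a': q3 → q1
  read 'a': q1 → q3
  read 'a': q3 → q1
  end q1, rejected
w2:
  start at q2
  read 'b': q2 → q0
  read 'b': q0 → q1
  read 'b': q1 → q3
  read 'a': q3 → q1
  end q1, rejected
w3:
  start at q2
  read 'a': q2 → q3
  read 'b': q3 → q3
  read 'a': q3 → q1
  read 'b': q1 → q3
  read 'b': q3 → q3
  end q3, accepted

1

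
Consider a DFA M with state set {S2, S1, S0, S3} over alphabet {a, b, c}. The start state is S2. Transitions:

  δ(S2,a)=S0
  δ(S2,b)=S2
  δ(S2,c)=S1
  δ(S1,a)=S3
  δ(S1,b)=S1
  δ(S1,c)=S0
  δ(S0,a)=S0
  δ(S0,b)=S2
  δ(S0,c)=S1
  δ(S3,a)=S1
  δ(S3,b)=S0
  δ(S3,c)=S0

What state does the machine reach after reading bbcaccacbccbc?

S1

S2 → S2 → S2 → S1 → S3 → S0 → S1 → S3 → S0 → S2 → S1 → S0 → S2 → S1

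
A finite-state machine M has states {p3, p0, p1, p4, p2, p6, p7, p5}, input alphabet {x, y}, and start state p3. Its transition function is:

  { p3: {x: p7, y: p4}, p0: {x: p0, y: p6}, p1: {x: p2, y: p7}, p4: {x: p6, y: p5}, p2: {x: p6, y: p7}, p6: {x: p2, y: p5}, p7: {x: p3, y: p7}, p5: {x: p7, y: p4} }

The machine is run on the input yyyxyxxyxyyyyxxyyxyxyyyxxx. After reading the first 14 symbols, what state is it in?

p6

p3 → p4 → p5 → p4 → p6 → p5 → p7 → p3 → p4 → p6 → p5 → p4 → p5 → p4 → p6
After 14 symbols: p6.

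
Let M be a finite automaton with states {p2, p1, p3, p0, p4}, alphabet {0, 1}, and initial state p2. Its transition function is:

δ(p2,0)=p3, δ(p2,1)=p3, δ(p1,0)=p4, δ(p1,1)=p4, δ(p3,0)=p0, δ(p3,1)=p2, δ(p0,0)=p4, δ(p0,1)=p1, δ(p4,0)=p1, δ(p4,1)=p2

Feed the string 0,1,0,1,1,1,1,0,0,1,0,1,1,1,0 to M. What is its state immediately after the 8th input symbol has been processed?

Trace: p2 -0-> p3 -1-> p2 -0-> p3 -1-> p2 -1-> p3 -1-> p2 -1-> p3 -0-> p0
After 8 symbols: p0.

p0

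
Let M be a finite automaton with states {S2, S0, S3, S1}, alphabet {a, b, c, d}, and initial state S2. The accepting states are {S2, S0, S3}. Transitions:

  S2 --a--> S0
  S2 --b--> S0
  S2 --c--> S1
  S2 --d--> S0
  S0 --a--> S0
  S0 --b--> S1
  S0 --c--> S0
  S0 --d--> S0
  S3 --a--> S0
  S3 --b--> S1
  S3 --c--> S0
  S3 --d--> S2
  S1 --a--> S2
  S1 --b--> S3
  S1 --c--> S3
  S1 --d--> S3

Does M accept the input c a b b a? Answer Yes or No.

Yes

S2 → S1 → S2 → S0 → S1 → S2
End state S2 is accepting.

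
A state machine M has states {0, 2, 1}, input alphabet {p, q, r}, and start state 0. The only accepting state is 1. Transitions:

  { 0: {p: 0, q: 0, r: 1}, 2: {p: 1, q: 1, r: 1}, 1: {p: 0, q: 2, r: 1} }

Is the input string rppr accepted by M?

start at 0
read 'r': 0 → 1
read 'p': 1 → 0
read 'p': 0 → 0
read 'r': 0 → 1
End state 1 is accepting.

Yes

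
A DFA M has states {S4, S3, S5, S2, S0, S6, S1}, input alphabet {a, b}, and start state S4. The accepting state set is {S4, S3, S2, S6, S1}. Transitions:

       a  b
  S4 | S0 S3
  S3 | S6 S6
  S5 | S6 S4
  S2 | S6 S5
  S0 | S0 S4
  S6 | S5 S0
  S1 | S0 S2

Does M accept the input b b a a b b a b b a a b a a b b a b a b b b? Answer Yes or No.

Yes

start at S4
read 'b': S4 → S3
read 'b': S3 → S6
read 'a': S6 → S5
read 'a': S5 → S6
read 'b': S6 → S0
read 'b': S0 → S4
read 'a': S4 → S0
read 'b': S0 → S4
read 'b': S4 → S3
read 'a': S3 → S6
read 'a': S6 → S5
read 'b': S5 → S4
read 'a': S4 → S0
read 'a': S0 → S0
read 'b': S0 → S4
read 'b': S4 → S3
read 'a': S3 → S6
read 'b': S6 → S0
read 'a': S0 → S0
read 'b': S0 → S4
read 'b': S4 → S3
read 'b': S3 → S6
End state S6 is accepting.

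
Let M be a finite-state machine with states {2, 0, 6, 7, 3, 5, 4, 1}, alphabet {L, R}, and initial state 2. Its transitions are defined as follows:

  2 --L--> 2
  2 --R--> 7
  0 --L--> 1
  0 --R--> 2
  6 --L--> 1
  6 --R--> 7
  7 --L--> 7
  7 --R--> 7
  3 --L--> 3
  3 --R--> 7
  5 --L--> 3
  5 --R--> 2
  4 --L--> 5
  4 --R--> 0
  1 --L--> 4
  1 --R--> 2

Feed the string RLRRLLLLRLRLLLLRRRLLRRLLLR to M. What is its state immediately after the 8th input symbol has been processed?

Trace: 2 -R-> 7 -L-> 7 -R-> 7 -R-> 7 -L-> 7 -L-> 7 -L-> 7 -L-> 7
After 8 symbols: 7.

7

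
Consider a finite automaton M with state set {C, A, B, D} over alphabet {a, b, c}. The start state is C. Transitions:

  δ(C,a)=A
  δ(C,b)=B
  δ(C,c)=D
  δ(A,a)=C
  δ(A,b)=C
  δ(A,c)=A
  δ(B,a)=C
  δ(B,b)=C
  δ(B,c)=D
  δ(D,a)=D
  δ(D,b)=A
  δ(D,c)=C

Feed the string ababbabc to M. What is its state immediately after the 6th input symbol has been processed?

C

Trace: C -a-> A -b-> C -a-> A -b-> C -b-> B -a-> C
After 6 symbols: C.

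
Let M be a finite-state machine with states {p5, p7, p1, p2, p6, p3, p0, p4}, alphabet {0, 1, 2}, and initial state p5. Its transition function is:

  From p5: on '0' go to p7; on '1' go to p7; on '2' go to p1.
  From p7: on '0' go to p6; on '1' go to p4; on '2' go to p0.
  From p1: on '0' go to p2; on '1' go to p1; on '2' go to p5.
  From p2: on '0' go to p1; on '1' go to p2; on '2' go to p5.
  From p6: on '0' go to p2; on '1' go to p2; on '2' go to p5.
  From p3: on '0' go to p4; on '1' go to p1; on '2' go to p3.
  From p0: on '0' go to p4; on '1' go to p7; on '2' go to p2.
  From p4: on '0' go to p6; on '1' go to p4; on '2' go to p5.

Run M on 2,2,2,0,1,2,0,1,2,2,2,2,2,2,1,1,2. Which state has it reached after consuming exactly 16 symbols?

Trace: p5 -2-> p1 -2-> p5 -2-> p1 -0-> p2 -1-> p2 -2-> p5 -0-> p7 -1-> p4 -2-> p5 -2-> p1 -2-> p5 -2-> p1 -2-> p5 -2-> p1 -1-> p1 -1-> p1
After 16 symbols: p1.

p1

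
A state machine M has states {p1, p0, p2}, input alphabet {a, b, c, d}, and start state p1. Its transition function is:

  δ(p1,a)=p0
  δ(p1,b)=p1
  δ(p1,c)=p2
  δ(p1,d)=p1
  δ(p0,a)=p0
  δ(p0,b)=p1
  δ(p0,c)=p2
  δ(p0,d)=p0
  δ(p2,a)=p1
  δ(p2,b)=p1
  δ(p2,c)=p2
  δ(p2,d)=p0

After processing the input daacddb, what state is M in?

p1

Trace: p1 -d-> p1 -a-> p0 -a-> p0 -c-> p2 -d-> p0 -d-> p0 -b-> p1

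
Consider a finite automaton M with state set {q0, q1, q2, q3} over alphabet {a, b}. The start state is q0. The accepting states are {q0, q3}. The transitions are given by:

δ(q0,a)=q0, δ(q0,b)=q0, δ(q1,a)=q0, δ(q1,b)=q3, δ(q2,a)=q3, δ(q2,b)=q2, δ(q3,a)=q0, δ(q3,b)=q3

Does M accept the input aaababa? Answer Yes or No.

Yes

Trace: q0 -a-> q0 -a-> q0 -a-> q0 -b-> q0 -a-> q0 -b-> q0 -a-> q0
End state q0 is accepting.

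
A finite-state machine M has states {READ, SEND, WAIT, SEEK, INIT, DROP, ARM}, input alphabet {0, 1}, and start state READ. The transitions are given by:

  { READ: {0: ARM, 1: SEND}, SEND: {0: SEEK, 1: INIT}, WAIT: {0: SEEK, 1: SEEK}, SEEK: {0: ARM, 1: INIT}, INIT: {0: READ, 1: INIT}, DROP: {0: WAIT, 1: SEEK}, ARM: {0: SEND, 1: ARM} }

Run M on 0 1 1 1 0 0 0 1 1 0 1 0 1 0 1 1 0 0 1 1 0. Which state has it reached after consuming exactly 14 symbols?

READ → ARM → ARM → ARM → ARM → SEND → SEEK → ARM → ARM → ARM → SEND → INIT → READ → SEND → SEEK
After 14 symbols: SEEK.

SEEK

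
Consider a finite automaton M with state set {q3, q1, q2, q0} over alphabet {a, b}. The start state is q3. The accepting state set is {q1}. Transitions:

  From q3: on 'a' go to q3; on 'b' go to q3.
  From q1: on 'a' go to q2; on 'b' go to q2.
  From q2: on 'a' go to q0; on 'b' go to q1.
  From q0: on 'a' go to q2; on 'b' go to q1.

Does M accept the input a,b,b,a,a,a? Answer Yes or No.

No

q3 → q3 → q3 → q3 → q3 → q3 → q3
End state q3 is not accepting.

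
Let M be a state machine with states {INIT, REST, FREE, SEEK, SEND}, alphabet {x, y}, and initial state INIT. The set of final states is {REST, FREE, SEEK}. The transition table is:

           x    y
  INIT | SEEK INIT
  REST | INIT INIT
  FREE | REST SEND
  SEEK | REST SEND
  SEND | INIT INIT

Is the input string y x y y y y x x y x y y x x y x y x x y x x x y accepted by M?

No

Trace: INIT -y-> INIT -x-> SEEK -y-> SEND -y-> INIT -y-> INIT -y-> INIT -x-> SEEK -x-> REST -y-> INIT -x-> SEEK -y-> SEND -y-> INIT -x-> SEEK -x-> REST -y-> INIT -x-> SEEK -y-> SEND -x-> INIT -x-> SEEK -y-> SEND -x-> INIT -x-> SEEK -x-> REST -y-> INIT
End state INIT is not accepting.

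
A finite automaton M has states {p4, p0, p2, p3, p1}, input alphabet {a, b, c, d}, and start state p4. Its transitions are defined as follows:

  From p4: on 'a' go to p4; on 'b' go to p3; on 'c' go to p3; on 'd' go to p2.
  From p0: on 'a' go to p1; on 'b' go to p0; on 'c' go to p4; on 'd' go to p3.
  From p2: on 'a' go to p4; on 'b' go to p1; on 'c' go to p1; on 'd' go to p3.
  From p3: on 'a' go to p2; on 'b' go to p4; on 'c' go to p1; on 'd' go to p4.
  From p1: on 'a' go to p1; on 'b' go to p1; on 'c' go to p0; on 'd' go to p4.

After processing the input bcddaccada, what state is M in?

p4 → p3 → p1 → p4 → p2 → p4 → p3 → p1 → p1 → p4 → p4

p4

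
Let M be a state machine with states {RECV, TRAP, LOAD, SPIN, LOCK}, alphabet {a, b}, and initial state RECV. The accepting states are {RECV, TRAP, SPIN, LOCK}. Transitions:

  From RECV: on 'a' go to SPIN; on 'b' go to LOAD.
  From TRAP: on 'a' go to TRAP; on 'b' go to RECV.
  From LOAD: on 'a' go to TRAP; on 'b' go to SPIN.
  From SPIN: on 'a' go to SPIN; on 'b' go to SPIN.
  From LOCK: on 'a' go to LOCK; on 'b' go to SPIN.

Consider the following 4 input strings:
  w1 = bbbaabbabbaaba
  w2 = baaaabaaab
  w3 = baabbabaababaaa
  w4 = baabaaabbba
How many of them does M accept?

4

w1: Trace: RECV -b-> LOAD -b-> SPIN -b-> SPIN -a-> SPIN -a-> SPIN -b-> SPIN -b-> SPIN -a-> SPIN -b-> SPIN -b-> SPIN -a-> SPIN -a-> SPIN -b-> SPIN -a-> SPIN  → end SPIN, accepted
w2: Trace: RECV -b-> LOAD -a-> TRAP -a-> TRAP -a-> TRAP -a-> TRAP -b-> RECV -a-> SPIN -a-> SPIN -a-> SPIN -b-> SPIN  → end SPIN, accepted
w3: Trace: RECV -b-> LOAD -a-> TRAP -a-> TRAP -b-> RECV -b-> LOAD -a-> TRAP -b-> RECV -a-> SPIN -a-> SPIN -b-> SPIN -a-> SPIN -b-> SPIN -a-> SPIN -a-> SPIN -a-> SPIN  → end SPIN, accepted
w4: Trace: RECV -b-> LOAD -a-> TRAP -a-> TRAP -b-> RECV -a-> SPIN -a-> SPIN -a-> SPIN -b-> SPIN -b-> SPIN -b-> SPIN -a-> SPIN  → end SPIN, accepted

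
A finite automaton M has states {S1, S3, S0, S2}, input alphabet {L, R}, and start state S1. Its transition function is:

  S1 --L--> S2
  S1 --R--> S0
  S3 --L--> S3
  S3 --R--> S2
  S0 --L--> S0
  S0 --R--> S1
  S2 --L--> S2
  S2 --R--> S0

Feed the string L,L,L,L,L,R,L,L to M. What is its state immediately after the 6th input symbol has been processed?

S0

Trace: S1 -L-> S2 -L-> S2 -L-> S2 -L-> S2 -L-> S2 -R-> S0
After 6 symbols: S0.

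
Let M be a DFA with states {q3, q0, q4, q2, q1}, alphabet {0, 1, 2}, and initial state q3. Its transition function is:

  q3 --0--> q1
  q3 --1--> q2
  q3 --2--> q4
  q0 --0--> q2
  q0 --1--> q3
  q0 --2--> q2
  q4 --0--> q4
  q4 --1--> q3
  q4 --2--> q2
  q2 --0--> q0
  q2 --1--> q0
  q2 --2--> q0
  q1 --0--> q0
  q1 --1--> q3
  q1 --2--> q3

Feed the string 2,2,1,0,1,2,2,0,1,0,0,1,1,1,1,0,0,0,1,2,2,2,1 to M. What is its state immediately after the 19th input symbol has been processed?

q0

start at q3
read '2': q3 → q4
read '2': q4 → q2
read '1': q2 → q0
read '0': q0 → q2
read '1': q2 → q0
read '2': q0 → q2
read '2': q2 → q0
read '0': q0 → q2
read '1': q2 → q0
read '0': q0 → q2
read '0': q2 → q0
read '1': q0 → q3
read '1': q3 → q2
read '1': q2 → q0
read '1': q0 → q3
read '0': q3 → q1
read '0': q1 → q0
read '0': q0 → q2
read '1': q2 → q0
After 19 symbols: q0.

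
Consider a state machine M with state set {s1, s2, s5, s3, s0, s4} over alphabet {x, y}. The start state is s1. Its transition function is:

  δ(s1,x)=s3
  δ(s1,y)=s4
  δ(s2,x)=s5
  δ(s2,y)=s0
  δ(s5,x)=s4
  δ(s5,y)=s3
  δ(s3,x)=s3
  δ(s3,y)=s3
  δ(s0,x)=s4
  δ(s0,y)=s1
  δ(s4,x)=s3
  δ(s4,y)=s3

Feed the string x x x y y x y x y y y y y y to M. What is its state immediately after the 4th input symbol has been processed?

s3

Trace: s1 -x-> s3 -x-> s3 -x-> s3 -y-> s3
After 4 symbols: s3.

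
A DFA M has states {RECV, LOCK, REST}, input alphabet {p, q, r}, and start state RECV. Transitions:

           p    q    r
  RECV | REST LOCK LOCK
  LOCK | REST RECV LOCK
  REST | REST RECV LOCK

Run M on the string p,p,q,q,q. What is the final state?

start at RECV
read 'p': RECV → REST
read 'p': REST → REST
read 'q': REST → RECV
read 'q': RECV → LOCK
read 'q': LOCK → RECV

RECV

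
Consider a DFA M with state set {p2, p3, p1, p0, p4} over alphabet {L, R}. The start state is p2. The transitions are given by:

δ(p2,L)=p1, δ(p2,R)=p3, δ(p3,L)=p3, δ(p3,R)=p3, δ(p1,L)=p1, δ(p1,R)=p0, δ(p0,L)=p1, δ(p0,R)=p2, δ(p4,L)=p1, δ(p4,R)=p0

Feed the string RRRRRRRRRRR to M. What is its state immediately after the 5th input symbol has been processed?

p2 → p3 → p3 → p3 → p3 → p3
After 5 symbols: p3.

p3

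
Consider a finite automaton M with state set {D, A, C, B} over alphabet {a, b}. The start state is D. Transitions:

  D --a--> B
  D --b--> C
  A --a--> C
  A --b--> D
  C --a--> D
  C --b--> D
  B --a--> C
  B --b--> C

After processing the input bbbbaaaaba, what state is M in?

start at D
read 'b': D → C
read 'b': C → D
read 'b': D → C
read 'b': C → D
read 'a': D → B
read 'a': B → C
read 'a': C → D
read 'a': D → B
read 'b': B → C
read 'a': C → D

D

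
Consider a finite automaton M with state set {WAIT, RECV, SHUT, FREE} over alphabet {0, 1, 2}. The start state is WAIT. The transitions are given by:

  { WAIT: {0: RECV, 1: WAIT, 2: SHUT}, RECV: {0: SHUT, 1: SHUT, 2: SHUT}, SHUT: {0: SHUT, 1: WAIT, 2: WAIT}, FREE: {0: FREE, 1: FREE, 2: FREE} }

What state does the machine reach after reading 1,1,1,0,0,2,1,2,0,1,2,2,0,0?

start at WAIT
read '1': WAIT → WAIT
read '1': WAIT → WAIT
read '1': WAIT → WAIT
read '0': WAIT → RECV
read '0': RECV → SHUT
read '2': SHUT → WAIT
read '1': WAIT → WAIT
read '2': WAIT → SHUT
read '0': SHUT → SHUT
read '1': SHUT → WAIT
read '2': WAIT → SHUT
read '2': SHUT → WAIT
read '0': WAIT → RECV
read '0': RECV → SHUT

SHUT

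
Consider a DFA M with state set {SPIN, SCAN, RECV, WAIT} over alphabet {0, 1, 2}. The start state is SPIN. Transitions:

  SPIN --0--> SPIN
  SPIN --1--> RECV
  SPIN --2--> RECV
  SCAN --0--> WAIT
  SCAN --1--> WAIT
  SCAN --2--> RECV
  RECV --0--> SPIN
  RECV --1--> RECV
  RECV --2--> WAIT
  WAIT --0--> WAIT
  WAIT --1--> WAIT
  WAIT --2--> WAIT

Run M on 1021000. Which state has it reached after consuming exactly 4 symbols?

RECV

SPIN → RECV → SPIN → RECV → RECV
After 4 symbols: RECV.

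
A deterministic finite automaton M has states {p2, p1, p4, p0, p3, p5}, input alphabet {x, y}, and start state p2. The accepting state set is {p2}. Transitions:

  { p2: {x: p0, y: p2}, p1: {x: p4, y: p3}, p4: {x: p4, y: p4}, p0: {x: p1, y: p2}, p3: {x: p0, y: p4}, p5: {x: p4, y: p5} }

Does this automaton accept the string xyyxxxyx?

Trace: p2 -x-> p0 -y-> p2 -y-> p2 -x-> p0 -x-> p1 -x-> p4 -y-> p4 -x-> p4
End state p4 is not accepting.

No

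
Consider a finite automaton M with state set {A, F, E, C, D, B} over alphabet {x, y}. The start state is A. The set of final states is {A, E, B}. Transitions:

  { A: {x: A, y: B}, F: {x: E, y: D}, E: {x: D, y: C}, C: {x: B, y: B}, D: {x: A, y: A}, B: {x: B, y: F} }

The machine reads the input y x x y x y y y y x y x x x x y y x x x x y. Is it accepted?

A → B → B → B → F → E → C → B → F → D → A → B → B → B → B → B → F → D → A → A → A → A → B
End state B is accepting.

Yes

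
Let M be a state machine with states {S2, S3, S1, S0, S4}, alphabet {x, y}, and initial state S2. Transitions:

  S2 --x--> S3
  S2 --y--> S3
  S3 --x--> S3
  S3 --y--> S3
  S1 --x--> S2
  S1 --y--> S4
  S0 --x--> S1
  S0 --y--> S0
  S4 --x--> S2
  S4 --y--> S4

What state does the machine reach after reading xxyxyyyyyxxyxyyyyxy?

S2 → S3 → S3 → S3 → S3 → S3 → S3 → S3 → S3 → S3 → S3 → S3 → S3 → S3 → S3 → S3 → S3 → S3 → S3 → S3

S3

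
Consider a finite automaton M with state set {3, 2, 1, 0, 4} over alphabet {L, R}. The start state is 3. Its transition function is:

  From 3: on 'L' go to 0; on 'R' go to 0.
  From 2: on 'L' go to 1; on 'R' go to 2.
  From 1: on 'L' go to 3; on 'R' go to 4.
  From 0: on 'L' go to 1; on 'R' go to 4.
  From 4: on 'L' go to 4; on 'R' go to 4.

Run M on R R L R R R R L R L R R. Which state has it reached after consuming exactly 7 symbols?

Trace: 3 -R-> 0 -R-> 4 -L-> 4 -R-> 4 -R-> 4 -R-> 4 -R-> 4
After 7 symbols: 4.

4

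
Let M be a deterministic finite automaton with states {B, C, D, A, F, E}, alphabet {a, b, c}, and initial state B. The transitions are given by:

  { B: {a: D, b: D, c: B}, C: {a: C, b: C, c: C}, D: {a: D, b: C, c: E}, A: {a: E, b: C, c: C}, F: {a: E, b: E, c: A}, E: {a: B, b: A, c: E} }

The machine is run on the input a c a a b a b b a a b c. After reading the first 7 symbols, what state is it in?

B → D → E → B → D → C → C → C
After 7 symbols: C.

C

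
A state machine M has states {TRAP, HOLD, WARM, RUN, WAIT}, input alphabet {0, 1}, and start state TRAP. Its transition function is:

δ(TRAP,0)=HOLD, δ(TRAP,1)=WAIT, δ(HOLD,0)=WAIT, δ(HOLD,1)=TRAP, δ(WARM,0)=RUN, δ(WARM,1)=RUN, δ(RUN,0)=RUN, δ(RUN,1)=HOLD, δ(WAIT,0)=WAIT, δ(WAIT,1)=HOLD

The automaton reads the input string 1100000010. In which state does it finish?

WAIT

start at TRAP
read '1': TRAP → WAIT
read '1': WAIT → HOLD
read '0': HOLD → WAIT
read '0': WAIT → WAIT
read '0': WAIT → WAIT
read '0': WAIT → WAIT
read '0': WAIT → WAIT
read '0': WAIT → WAIT
read '1': WAIT → HOLD
read '0': HOLD → WAIT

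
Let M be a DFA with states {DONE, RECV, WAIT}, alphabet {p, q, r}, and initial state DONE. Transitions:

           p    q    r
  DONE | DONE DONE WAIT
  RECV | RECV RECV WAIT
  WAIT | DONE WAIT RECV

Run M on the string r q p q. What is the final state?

DONE

Trace: DONE -r-> WAIT -q-> WAIT -p-> DONE -q-> DONE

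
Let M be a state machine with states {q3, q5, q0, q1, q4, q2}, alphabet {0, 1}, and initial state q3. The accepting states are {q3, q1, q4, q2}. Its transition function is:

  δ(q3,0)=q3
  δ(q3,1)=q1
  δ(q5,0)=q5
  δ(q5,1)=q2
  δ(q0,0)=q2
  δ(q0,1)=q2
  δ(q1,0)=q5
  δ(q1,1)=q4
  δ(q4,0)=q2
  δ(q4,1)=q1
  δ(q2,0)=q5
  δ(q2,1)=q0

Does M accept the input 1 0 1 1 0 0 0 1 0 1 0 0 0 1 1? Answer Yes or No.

No

Trace: q3 -1-> q1 -0-> q5 -1-> q2 -1-> q0 -0-> q2 -0-> q5 -0-> q5 -1-> q2 -0-> q5 -1-> q2 -0-> q5 -0-> q5 -0-> q5 -1-> q2 -1-> q0
End state q0 is not accepting.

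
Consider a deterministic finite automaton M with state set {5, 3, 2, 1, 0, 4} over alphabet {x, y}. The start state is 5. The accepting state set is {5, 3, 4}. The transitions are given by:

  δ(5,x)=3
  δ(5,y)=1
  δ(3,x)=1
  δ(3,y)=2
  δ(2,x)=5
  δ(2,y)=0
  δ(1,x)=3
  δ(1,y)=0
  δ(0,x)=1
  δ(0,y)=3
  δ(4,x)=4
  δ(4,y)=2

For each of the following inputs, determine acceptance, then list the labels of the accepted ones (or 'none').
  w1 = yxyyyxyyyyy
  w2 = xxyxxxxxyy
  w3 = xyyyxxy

w1:
  start at 5
  read 'y': 5 → 1
  read 'x': 1 → 3
  read 'y': 3 → 2
  read 'y': 2 → 0
  read 'y': 0 → 3
  read 'x': 3 → 1
  read 'y': 1 → 0
  read 'y': 0 → 3
  read 'y': 3 → 2
  read 'y': 2 → 0
  read 'y': 0 → 3
  end 3, accepted
w2:
  start at 5
  read 'x': 5 → 3
  read 'x': 3 → 1
  read 'y': 1 → 0
  read 'x': 0 → 1
  read 'x': 1 → 3
  read 'x': 3 → 1
  read 'x': 1 → 3
  read 'x': 3 → 1
  read 'y': 1 → 0
  read 'y': 0 → 3
  end 3, accepted
w3:
  start at 5
  read 'x': 5 → 3
  read 'y': 3 → 2
  read 'y': 2 → 0
  read 'y': 0 → 3
  read 'x': 3 → 1
  read 'x': 1 → 3
  read 'y': 3 → 2
  end 2, rejected

w1, w2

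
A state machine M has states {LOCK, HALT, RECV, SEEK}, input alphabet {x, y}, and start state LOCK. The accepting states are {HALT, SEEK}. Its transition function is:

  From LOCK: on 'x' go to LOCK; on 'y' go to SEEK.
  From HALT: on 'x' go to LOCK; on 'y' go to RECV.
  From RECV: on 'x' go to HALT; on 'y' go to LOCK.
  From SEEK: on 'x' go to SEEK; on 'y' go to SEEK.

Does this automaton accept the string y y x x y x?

LOCK → SEEK → SEEK → SEEK → SEEK → SEEK → SEEK
End state SEEK is accepting.

Yes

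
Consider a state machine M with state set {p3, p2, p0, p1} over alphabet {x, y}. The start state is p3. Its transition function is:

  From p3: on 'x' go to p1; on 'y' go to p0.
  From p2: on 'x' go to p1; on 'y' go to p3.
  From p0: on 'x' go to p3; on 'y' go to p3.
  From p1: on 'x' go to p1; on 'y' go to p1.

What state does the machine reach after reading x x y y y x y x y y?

start at p3
read 'x': p3 → p1
read 'x': p1 → p1
read 'y': p1 → p1
read 'y': p1 → p1
read 'y': p1 → p1
read 'x': p1 → p1
read 'y': p1 → p1
read 'x': p1 → p1
read 'y': p1 → p1
read 'y': p1 → p1

p1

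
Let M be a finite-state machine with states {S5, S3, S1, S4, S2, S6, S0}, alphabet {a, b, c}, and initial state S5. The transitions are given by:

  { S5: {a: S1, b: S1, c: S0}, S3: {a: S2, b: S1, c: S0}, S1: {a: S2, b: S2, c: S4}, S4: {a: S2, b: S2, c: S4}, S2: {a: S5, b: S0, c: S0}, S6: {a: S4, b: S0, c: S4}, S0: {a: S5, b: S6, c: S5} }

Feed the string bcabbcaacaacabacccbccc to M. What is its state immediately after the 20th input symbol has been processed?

S4

start at S5
read 'b': S5 → S1
read 'c': S1 → S4
read 'a': S4 → S2
read 'b': S2 → S0
read 'b': S0 → S6
read 'c': S6 → S4
read 'a': S4 → S2
read 'a': S2 → S5
read 'c': S5 → S0
read 'a': S0 → S5
read 'a': S5 → S1
read 'c': S1 → S4
read 'a': S4 → S2
read 'b': S2 → S0
read 'a': S0 → S5
read 'c': S5 → S0
read 'c': S0 → S5
read 'c': S5 → S0
read 'b': S0 → S6
read 'c': S6 → S4
After 20 symbols: S4.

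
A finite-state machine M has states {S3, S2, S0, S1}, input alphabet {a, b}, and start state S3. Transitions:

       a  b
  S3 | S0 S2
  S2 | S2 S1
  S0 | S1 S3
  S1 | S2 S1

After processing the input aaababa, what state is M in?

start at S3
read 'a': S3 → S0
read 'a': S0 → S1
read 'a': S1 → S2
read 'b': S2 → S1
read 'a': S1 → S2
read 'b': S2 → S1
read 'a': S1 → S2

S2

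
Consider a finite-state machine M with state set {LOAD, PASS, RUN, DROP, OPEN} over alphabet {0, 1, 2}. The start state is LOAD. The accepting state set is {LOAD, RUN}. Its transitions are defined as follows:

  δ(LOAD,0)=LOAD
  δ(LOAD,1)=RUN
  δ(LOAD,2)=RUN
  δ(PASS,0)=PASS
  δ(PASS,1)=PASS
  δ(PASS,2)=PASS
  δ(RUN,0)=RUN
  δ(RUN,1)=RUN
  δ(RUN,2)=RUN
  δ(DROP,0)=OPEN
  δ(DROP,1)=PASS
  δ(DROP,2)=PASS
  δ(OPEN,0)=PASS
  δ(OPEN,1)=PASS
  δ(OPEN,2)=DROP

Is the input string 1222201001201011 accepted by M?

Yes

start at LOAD
read '1': LOAD → RUN
read '2': RUN → RUN
read '2': RUN → RUN
read '2': RUN → RUN
read '2': RUN → RUN
read '0': RUN → RUN
read '1': RUN → RUN
read '0': RUN → RUN
read '0': RUN → RUN
read '1': RUN → RUN
read '2': RUN → RUN
read '0': RUN → RUN
read '1': RUN → RUN
read '0': RUN → RUN
read '1': RUN → RUN
read '1': RUN → RUN
End state RUN is accepting.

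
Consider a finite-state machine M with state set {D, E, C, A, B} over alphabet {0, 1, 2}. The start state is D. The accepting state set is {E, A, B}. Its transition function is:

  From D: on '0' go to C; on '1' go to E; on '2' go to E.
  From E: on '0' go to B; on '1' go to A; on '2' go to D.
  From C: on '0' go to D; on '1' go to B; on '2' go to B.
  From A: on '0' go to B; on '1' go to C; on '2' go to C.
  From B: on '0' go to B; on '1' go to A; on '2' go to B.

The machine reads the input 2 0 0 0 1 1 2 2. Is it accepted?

Yes

Trace: D -2-> E -0-> B -0-> B -0-> B -1-> A -1-> C -2-> B -2-> B
End state B is accepting.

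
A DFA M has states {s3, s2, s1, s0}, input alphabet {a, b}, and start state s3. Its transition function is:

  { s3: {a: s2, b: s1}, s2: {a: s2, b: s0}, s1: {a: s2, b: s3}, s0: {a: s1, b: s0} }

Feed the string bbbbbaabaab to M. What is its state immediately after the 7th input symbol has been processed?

Trace: s3 -b-> s1 -b-> s3 -b-> s1 -b-> s3 -b-> s1 -a-> s2 -a-> s2
After 7 symbols: s2.

s2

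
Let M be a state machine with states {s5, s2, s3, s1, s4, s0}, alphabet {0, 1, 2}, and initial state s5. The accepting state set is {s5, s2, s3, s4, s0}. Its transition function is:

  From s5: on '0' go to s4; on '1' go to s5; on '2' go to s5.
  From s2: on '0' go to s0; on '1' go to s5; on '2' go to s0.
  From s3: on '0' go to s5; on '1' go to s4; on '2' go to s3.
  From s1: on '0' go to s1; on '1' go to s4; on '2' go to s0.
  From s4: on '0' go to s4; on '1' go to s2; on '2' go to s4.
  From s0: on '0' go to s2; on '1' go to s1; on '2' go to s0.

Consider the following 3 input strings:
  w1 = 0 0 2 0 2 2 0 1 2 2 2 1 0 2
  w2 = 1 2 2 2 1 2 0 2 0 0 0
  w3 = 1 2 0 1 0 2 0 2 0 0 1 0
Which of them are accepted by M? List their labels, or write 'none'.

w1, w2

w1:
  start at s5
  read '0': s5 → s4
  read '0': s4 → s4
  read '2': s4 → s4
  read '0': s4 → s4
  read '2': s4 → s4
  read '2': s4 → s4
  read '0': s4 → s4
  read '1': s4 → s2
  read '2': s2 → s0
  read '2': s0 → s0
  read '2': s0 → s0
  read '1': s0 → s1
  read '0': s1 → s1
  read '2': s1 → s0
  end s0, accepted
w2:
  start at s5
  read '1': s5 → s5
  read '2': s5 → s5
  read '2': s5 → s5
  read '2': s5 → s5
  read '1': s5 → s5
  read '2': s5 → s5
  read '0': s5 → s4
  read '2': s4 → s4
  read '0': s4 → s4
  read '0': s4 → s4
  read '0': s4 → s4
  end s4, accepted
w3:
  start at s5
  read '1': s5 → s5
  read '2': s5 → s5
  read '0': s5 → s4
  read '1': s4 → s2
  read '0': s2 → s0
  read '2': s0 → s0
  read '0': s0 → s2
  read '2': s2 → s0
  read '0': s0 → s2
  read '0': s2 → s0
  read '1': s0 → s1
  read '0': s1 → s1
  end s1, rejected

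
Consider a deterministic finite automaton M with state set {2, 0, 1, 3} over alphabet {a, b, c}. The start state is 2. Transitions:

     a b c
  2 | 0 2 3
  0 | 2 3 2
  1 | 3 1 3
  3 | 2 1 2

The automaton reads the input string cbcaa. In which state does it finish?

start at 2
read 'c': 2 → 3
read 'b': 3 → 1
read 'c': 1 → 3
read 'a': 3 → 2
read 'a': 2 → 0

0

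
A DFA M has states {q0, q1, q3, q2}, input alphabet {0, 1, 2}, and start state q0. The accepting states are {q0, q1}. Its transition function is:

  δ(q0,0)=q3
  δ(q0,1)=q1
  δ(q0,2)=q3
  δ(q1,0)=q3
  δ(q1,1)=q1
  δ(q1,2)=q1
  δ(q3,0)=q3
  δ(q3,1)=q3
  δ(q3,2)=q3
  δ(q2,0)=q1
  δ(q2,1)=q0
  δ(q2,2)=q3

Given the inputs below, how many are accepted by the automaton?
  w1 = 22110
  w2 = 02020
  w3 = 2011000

w1:
  start at q0
  read '2': q0 → q3
  read '2': q3 → q3
  read '1': q3 → q3
  read '1': q3 → q3
  read '0': q3 → q3
  end q3, rejected
w2:
  start at q0
  read '0': q0 → q3
  read '2': q3 → q3
  read '0': q3 → q3
  read '2': q3 → q3
  read '0': q3 → q3
  end q3, rejected
w3:
  start at q0
  read '2': q0 → q3
  read '0': q3 → q3
  read '1': q3 → q3
  read '1': q3 → q3
  read '0': q3 → q3
  read '0': q3 → q3
  read '0': q3 → q3
  end q3, rejected

0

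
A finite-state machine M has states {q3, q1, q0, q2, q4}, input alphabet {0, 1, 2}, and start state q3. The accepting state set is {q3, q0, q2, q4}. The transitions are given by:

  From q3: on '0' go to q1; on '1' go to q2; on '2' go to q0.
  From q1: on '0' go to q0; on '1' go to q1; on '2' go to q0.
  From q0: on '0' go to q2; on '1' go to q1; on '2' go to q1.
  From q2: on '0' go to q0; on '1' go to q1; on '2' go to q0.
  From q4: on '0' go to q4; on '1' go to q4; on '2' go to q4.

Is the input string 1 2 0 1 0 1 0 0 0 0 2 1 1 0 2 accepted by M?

q3 → q2 → q0 → q2 → q1 → q0 → q1 → q0 → q2 → q0 → q2 → q0 → q1 → q1 → q0 → q1
End state q1 is not accepting.

No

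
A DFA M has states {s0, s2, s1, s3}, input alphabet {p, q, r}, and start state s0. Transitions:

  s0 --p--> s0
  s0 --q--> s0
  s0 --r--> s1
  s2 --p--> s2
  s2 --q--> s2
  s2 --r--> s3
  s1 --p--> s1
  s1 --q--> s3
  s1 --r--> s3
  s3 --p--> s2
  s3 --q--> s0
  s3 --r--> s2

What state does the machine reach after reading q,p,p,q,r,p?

start at s0
read 'q': s0 → s0
read 'p': s0 → s0
read 'p': s0 → s0
read 'q': s0 → s0
read 'r': s0 → s1
read 'p': s1 → s1

s1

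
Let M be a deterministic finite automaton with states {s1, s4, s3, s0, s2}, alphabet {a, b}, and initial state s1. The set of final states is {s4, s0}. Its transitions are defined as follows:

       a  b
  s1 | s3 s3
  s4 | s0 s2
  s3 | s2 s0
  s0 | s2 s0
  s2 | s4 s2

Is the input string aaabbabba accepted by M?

s1 → s3 → s2 → s4 → s2 → s2 → s4 → s2 → s2 → s4
End state s4 is accepting.

Yes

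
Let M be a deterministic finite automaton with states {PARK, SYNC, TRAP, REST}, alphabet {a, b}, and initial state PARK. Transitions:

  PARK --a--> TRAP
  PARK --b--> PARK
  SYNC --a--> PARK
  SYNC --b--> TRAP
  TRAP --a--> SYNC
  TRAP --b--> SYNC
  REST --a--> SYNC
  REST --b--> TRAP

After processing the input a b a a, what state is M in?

TRAP

Trace: PARK -a-> TRAP -b-> SYNC -a-> PARK -a-> TRAP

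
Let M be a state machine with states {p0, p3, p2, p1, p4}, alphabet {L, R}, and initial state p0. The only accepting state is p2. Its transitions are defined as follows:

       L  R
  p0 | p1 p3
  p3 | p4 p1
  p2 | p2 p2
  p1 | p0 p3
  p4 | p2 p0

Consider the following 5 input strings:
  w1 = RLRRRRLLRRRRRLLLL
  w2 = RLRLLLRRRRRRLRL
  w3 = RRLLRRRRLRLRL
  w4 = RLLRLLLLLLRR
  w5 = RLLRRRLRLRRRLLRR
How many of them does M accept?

w1: p0 → p3 → p4 → p0 → p3 → p1 → p3 → p4 → p2 → p2 → p2 → p2 → p2 → p2 → p2 → p2 → p2 → p2  → end p2, accepted
w2: p0 → p3 → p4 → p0 → p1 → p0 → p1 → p3 → p1 → p3 → p1 → p3 → p1 → p0 → p3 → p4  → end p4, rejected
w3: p0 → p3 → p1 → p0 → p1 → p3 → p1 → p3 → p1 → p0 → p3 → p4 → p0 → p1  → end p1, rejected
w4: p0 → p3 → p4 → p2 → p2 → p2 → p2 → p2 → p2 → p2 → p2 → p2 → p2  → end p2, accepted
w5: p0 → p3 → p4 → p2 → p2 → p2 → p2 → p2 → p2 → p2 → p2 → p2 → p2 → p2 → p2 → p2 → p2  → end p2, accepted

3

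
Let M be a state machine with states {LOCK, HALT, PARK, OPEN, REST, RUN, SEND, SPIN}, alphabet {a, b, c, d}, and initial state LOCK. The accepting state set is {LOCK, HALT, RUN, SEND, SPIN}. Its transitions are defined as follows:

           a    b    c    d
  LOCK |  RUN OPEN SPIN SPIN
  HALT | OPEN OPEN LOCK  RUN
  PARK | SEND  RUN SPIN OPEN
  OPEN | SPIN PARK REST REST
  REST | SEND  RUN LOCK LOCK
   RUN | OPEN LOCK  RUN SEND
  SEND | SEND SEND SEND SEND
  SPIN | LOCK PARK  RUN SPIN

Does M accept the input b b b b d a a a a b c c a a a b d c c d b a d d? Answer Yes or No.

Trace: LOCK -b-> OPEN -b-> PARK -b-> RUN -b-> LOCK -d-> SPIN -a-> LOCK -a-> RUN -a-> OPEN -a-> SPIN -b-> PARK -c-> SPIN -c-> RUN -a-> OPEN -a-> SPIN -a-> LOCK -b-> OPEN -d-> REST -c-> LOCK -c-> SPIN -d-> SPIN -b-> PARK -a-> SEND -d-> SEND -d-> SEND
End state SEND is accepting.

Yes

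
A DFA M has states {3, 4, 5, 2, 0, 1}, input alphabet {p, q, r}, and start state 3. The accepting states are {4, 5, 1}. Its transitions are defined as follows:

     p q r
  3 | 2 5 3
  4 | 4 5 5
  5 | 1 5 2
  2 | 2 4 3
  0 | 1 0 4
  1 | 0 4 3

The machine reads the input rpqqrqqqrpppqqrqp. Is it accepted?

Trace: 3 -r-> 3 -p-> 2 -q-> 4 -q-> 5 -r-> 2 -q-> 4 -q-> 5 -q-> 5 -r-> 2 -p-> 2 -p-> 2 -p-> 2 -q-> 4 -q-> 5 -r-> 2 -q-> 4 -p-> 4
End state 4 is accepting.

Yes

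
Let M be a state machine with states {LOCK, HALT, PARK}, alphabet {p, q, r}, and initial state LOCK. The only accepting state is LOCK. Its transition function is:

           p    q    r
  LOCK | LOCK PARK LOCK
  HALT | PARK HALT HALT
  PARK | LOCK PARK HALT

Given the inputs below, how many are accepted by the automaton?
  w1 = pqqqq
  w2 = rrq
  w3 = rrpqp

w1:
  start at LOCK
  read 'p': LOCK → LOCK
  read 'q': LOCK → PARK
  read 'q': PARK → PARK
  read 'q': PARK → PARK
  read 'q': PARK → PARK
  end PARK, rejected
w2:
  start at LOCK
  read 'r': LOCK → LOCK
  read 'r': LOCK → LOCK
  read 'q': LOCK → PARK
  end PARK, rejected
w3:
  start at LOCK
  read 'r': LOCK → LOCK
  read 'r': LOCK → LOCK
  read 'p': LOCK → LOCK
  read 'q': LOCK → PARK
  read 'p': PARK → LOCK
  end LOCK, accepted

1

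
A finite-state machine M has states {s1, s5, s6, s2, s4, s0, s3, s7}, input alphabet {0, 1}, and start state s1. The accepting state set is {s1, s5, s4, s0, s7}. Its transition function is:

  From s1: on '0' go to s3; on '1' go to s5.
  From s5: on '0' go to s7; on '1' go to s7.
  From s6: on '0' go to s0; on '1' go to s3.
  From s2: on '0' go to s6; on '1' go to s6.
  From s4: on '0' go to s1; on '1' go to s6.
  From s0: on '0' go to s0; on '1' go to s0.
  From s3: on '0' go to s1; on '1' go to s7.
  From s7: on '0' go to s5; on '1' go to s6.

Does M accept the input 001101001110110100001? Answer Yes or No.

Yes

Trace: s1 -0-> s3 -0-> s1 -1-> s5 -1-> s7 -0-> s5 -1-> s7 -0-> s5 -0-> s7 -1-> s6 -1-> s3 -1-> s7 -0-> s5 -1-> s7 -1-> s6 -0-> s0 -1-> s0 -0-> s0 -0-> s0 -0-> s0 -0-> s0 -1-> s0
End state s0 is accepting.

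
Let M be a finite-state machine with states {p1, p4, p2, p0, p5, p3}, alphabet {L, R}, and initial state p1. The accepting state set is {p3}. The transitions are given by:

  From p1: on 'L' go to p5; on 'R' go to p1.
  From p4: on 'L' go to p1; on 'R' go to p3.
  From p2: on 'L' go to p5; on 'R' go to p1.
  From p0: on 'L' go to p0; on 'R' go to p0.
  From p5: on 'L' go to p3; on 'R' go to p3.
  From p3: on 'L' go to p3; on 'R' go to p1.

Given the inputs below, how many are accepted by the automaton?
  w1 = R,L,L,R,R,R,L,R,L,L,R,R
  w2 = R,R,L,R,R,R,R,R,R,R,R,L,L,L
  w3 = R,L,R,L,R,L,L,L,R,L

w1: Trace: p1 -R-> p1 -L-> p5 -L-> p3 -R-> p1 -R-> p1 -R-> p1 -L-> p5 -R-> p3 -L-> p3 -L-> p3 -R-> p1 -R-> p1  → end p1, rejected
w2: Trace: p1 -R-> p1 -R-> p1 -L-> p5 -R-> p3 -R-> p1 -R-> p1 -R-> p1 -R-> p1 -R-> p1 -R-> p1 -R-> p1 -L-> p5 -L-> p3 -L-> p3  → end p3, accepted
w3: Trace: p1 -R-> p1 -L-> p5 -R-> p3 -L-> p3 -R-> p1 -L-> p5 -L-> p3 -L-> p3 -R-> p1 -L-> p5  → end p5, rejected

1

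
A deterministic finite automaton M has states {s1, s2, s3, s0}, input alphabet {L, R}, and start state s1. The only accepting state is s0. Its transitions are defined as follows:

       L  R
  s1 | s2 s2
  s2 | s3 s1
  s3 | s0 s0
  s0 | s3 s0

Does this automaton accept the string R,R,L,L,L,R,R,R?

s1 → s2 → s1 → s2 → s3 → s0 → s0 → s0 → s0
End state s0 is accepting.

Yes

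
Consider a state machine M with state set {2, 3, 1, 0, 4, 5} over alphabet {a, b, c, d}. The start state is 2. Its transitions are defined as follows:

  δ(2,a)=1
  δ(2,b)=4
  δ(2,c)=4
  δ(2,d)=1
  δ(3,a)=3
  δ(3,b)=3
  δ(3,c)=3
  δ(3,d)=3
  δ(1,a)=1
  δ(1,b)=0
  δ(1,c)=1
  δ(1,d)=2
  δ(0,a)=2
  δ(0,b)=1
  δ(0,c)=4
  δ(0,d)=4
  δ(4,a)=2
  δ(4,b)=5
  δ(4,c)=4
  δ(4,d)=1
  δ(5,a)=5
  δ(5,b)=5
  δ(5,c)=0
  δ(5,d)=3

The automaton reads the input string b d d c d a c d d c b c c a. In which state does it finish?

2

2 → 4 → 1 → 2 → 4 → 1 → 1 → 1 → 2 → 1 → 1 → 0 → 4 → 4 → 2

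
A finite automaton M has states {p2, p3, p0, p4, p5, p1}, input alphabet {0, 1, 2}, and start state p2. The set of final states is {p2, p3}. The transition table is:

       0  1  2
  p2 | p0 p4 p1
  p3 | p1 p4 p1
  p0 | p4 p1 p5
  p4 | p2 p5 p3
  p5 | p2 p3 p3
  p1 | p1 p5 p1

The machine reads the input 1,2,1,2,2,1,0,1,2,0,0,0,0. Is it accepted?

No

p2 → p4 → p3 → p4 → p3 → p1 → p5 → p2 → p4 → p3 → p1 → p1 → p1 → p1
End state p1 is not accepting.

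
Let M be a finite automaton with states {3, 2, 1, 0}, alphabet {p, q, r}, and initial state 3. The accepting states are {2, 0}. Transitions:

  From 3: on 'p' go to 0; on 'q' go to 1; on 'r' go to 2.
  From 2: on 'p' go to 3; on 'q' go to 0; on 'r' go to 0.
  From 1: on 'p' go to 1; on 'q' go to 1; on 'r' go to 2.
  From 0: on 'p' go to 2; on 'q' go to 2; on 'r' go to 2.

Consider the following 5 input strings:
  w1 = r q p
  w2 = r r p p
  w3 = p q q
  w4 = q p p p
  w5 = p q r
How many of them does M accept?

3

w1: Trace: 3 -r-> 2 -q-> 0 -p-> 2  → end 2, accepted
w2: Trace: 3 -r-> 2 -r-> 0 -p-> 2 -p-> 3  → end 3, rejected
w3: Trace: 3 -p-> 0 -q-> 2 -q-> 0  → end 0, accepted
w4: Trace: 3 -q-> 1 -p-> 1 -p-> 1 -p-> 1  → end 1, rejected
w5: Trace: 3 -p-> 0 -q-> 2 -r-> 0  → end 0, accepted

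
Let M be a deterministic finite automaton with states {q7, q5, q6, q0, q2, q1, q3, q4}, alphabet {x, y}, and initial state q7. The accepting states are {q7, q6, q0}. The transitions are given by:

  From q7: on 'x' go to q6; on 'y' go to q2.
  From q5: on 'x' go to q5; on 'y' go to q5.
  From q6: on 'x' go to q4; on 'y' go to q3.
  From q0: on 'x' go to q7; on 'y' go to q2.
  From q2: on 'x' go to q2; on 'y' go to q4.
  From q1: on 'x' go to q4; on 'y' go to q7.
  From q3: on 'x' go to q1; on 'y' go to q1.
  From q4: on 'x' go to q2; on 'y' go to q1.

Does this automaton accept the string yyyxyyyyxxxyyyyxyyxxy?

q7 → q2 → q4 → q1 → q4 → q1 → q7 → q2 → q4 → q2 → q2 → q2 → q4 → q1 → q7 → q2 → q2 → q4 → q1 → q4 → q2 → q4
End state q4 is not accepting.

No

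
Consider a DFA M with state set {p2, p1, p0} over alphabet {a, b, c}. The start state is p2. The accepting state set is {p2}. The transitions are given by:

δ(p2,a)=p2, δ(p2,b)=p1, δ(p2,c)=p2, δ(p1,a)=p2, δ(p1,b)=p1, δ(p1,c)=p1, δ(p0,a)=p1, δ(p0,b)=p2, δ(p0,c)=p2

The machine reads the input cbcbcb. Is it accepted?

Trace: p2 -c-> p2 -b-> p1 -c-> p1 -b-> p1 -c-> p1 -b-> p1
End state p1 is not accepting.

No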